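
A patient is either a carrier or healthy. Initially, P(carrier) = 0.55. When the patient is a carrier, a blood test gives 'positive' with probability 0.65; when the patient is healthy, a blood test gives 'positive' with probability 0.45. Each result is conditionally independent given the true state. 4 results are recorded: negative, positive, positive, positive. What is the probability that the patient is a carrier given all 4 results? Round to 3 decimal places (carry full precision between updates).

After 'negative': P(carrier) = 0.35·0.5500 / (0.35·0.5500 + 0.55·0.4500) ≈ 0.4375
After 'positive': P(carrier) = 0.65·0.4375 / (0.65·0.4375 + 0.45·0.5625) ≈ 0.5291
After 'positive': P(carrier) = 0.65·0.5291 / (0.65·0.5291 + 0.45·0.4709) ≈ 0.6187
After 'positive': P(carrier) = 0.65·0.6187 / (0.65·0.6187 + 0.45·0.3813) ≈ 0.7010

0.701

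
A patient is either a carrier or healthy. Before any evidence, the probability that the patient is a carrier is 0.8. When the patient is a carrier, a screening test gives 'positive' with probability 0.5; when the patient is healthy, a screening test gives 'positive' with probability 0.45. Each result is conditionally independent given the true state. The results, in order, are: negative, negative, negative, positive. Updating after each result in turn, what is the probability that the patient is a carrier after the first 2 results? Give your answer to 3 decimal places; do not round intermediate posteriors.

0.768

Apply Bayes' rule sequentially, carrying P(carrier) forward.
After 'negative': P(carrier) = 0.5·0.8000 / (0.5·0.8000 + 0.55·0.2000) ≈ 0.7843
After 'negative': P(carrier) = 0.5·0.7843 / (0.5·0.7843 + 0.55·0.2157) ≈ 0.7678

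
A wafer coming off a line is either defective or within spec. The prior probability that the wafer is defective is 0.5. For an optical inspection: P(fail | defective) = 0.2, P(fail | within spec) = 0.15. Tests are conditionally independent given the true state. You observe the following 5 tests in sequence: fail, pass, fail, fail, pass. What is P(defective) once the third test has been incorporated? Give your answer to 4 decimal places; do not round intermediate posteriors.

0.6259

After 'fail': P(defective) = 0.2·0.5000 / (0.2·0.5000 + 0.15·0.5000) ≈ 0.5714
After 'pass': P(defective) = 0.8·0.5714 / (0.8·0.5714 + 0.85·0.4286) ≈ 0.5565
After 'fail': P(defective) = 0.2·0.5565 / (0.2·0.5565 + 0.15·0.4435) ≈ 0.6259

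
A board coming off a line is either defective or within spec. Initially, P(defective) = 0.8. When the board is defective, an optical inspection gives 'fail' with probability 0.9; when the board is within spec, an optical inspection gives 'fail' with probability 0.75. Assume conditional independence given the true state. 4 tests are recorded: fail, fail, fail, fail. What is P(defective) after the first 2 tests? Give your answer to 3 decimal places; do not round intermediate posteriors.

After 'fail': P(defective) = 0.9·0.8000 / (0.9·0.8000 + 0.75·0.2000) ≈ 0.8276
After 'fail': P(defective) = 0.9·0.8276 / (0.9·0.8276 + 0.75·0.1724) ≈ 0.8521

0.852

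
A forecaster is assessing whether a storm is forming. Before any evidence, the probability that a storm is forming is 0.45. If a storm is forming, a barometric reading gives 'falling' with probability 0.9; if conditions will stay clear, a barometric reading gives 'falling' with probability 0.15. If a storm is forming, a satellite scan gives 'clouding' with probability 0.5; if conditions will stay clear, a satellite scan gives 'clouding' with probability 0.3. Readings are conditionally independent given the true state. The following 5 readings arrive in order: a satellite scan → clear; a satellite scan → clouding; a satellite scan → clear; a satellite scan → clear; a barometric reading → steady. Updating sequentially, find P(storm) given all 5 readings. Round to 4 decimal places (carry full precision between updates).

0.0552

After a satellite scan='clear': P(storm) = 0.5·0.4500 / (0.5·0.4500 + 0.7·0.5500) ≈ 0.3689
After a satellite scan='clouding': P(storm) = 0.5·0.3689 / (0.5·0.3689 + 0.3·0.6311) ≈ 0.4934
After a satellite scan='clear': P(storm) = 0.5·0.4934 / (0.5·0.4934 + 0.7·0.5066) ≈ 0.4103
After a satellite scan='clear': P(storm) = 0.5·0.4103 / (0.5·0.4103 + 0.7·0.5897) ≈ 0.3320
After a barometric reading='steady': P(storm) = 0.1·0.3320 / (0.1·0.3320 + 0.85·0.6680) ≈ 0.0552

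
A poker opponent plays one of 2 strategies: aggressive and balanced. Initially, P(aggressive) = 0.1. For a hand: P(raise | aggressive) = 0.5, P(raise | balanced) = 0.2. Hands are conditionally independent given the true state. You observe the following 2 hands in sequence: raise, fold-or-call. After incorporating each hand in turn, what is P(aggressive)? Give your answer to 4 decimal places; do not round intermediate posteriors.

Each posterior becomes the prior for the next update.
After 'raise': P(aggressive) = 0.5·0.1000 / (0.5·0.1000 + 0.2·0.9000) ≈ 0.2174
After 'fold-or-call': P(aggressive) = 0.5·0.2174 / (0.5·0.2174 + 0.8·0.7826) ≈ 0.1479

0.1479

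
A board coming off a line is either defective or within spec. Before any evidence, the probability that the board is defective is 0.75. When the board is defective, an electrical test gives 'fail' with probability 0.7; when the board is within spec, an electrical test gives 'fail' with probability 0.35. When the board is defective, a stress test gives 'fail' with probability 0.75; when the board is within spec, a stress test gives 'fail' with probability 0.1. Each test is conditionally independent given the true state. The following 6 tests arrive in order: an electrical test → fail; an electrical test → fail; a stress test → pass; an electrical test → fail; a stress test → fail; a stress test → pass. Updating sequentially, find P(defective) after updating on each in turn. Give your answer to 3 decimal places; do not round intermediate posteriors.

0.933

After an electrical test='fail': P(defective) = 0.7·0.7500 / (0.7·0.7500 + 0.35·0.2500) ≈ 0.8571
After an electrical test='fail': P(defective) = 0.7·0.8571 / (0.7·0.8571 + 0.35·0.1429) ≈ 0.9231
After a stress test='pass': P(defective) = 0.25·0.9231 / (0.25·0.9231 + 0.9·0.0769) ≈ 0.7692
After an electrical test='fail': P(defective) = 0.7·0.7692 / (0.7·0.7692 + 0.35·0.2308) ≈ 0.8696
After a stress test='fail': P(defective) = 0.75·0.8696 / (0.75·0.8696 + 0.1·0.1304) ≈ 0.9804
After a stress test='pass': P(defective) = 0.25·0.9804 / (0.25·0.9804 + 0.9·0.0196) ≈ 0.9328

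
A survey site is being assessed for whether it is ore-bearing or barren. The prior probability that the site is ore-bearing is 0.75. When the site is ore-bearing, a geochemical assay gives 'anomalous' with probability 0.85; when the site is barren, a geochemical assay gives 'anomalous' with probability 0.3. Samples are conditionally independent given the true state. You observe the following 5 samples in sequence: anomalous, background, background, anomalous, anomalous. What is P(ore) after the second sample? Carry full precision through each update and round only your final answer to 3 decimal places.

After 'anomalous': P(ore) = 0.85·0.7500 / (0.85·0.7500 + 0.3·0.2500) ≈ 0.8947
After 'background': P(ore) = 0.15·0.8947 / (0.15·0.8947 + 0.7·0.1053) ≈ 0.6456

0.646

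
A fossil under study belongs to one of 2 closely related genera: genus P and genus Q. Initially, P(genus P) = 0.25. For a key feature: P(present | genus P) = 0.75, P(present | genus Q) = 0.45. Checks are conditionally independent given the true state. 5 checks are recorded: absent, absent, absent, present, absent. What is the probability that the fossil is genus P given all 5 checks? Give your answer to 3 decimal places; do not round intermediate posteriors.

After 'absent': P(genus P) = 0.25·0.2500 / (0.25·0.2500 + 0.55·0.7500) ≈ 0.1316
After 'absent': P(genus P) = 0.25·0.1316 / (0.25·0.1316 + 0.55·0.8684) ≈ 0.0644
After 'absent': P(genus P) = 0.25·0.0644 / (0.25·0.0644 + 0.55·0.9356) ≈ 0.0304
After 'present': P(genus P) = 0.75·0.0304 / (0.75·0.0304 + 0.45·0.9696) ≈ 0.0496
After 'absent': P(genus P) = 0.25·0.0496 / (0.25·0.0496 + 0.55·0.9504) ≈ 0.0232

0.023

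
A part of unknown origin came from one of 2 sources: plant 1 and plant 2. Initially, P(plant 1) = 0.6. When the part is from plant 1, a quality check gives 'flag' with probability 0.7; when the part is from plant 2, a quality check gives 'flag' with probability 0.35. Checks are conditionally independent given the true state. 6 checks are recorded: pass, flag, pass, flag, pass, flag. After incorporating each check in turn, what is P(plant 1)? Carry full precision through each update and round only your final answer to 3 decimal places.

After 'pass': P(plant 1) = 0.3·0.6000 / (0.3·0.6000 + 0.65·0.4000) ≈ 0.4091
After 'flag': P(plant 1) = 0.7·0.4091 / (0.7·0.4091 + 0.35·0.5909) ≈ 0.5806
After 'pass': P(plant 1) = 0.3·0.5806 / (0.3·0.5806 + 0.65·0.4194) ≈ 0.3899
After 'flag': P(plant 1) = 0.7·0.3899 / (0.7·0.3899 + 0.35·0.6101) ≈ 0.5610
After 'pass': P(plant 1) = 0.3·0.5610 / (0.3·0.5610 + 0.65·0.4390) ≈ 0.3710
After 'flag': P(plant 1) = 0.7·0.3710 / (0.7·0.3710 + 0.35·0.6290) ≈ 0.5412

0.541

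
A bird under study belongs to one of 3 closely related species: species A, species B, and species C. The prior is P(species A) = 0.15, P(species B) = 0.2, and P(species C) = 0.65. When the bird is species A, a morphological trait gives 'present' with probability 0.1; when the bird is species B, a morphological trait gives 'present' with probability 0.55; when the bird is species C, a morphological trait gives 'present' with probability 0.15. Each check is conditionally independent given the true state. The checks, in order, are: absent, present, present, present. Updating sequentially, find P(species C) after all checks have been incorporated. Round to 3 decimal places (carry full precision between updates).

Apply Bayes' rule sequentially, carrying P(species C) forward.
After 'absent': normaliser = 0.9·0.1500 + 0.45·0.2000 + 0.85·0.6500; P(species A) ≈ 0.1736, P(species B) ≈ 0.1158, P(species C) ≈ 0.7106
After 'present': normaliser = 0.1·0.1736 + 0.55·0.1158 + 0.15·0.7106; P(species A) ≈ 0.0925, P(species B) ≈ 0.3393, P(species C) ≈ 0.5681
After 'present': normaliser = 0.1·0.0925 + 0.55·0.3393 + 0.15·0.5681; P(species A) ≈ 0.0329, P(species B) ≈ 0.6639, P(species C) ≈ 0.3032
After 'present': normaliser = 0.1·0.0329 + 0.55·0.6639 + 0.15·0.3032; P(species A) ≈ 0.0080, P(species B) ≈ 0.8822, P(species C) ≈ 0.1099

0.110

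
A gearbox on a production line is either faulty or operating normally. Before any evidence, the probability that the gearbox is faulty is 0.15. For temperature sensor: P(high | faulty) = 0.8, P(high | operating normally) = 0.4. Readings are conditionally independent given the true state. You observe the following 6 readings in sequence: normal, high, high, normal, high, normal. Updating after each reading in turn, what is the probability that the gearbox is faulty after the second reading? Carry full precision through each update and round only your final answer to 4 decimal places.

Apply Bayes' rule sequentially, carrying P(faulty) forward.
After 'normal': P(faulty) = 0.2·0.1500 / (0.2·0.1500 + 0.6·0.8500) ≈ 0.0556
After 'high': P(faulty) = 0.8·0.0556 / (0.8·0.0556 + 0.4·0.9444) ≈ 0.1053

0.1053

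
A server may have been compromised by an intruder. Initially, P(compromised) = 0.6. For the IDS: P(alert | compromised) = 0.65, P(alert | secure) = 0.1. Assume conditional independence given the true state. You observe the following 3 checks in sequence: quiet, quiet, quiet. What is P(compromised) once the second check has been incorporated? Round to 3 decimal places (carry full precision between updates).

After 'quiet': P(compromised) = 0.35·0.6000 / (0.35·0.6000 + 0.9·0.4000) ≈ 0.3684
After 'quiet': P(compromised) = 0.35·0.3684 / (0.35·0.3684 + 0.9·0.6316) ≈ 0.1849

0.185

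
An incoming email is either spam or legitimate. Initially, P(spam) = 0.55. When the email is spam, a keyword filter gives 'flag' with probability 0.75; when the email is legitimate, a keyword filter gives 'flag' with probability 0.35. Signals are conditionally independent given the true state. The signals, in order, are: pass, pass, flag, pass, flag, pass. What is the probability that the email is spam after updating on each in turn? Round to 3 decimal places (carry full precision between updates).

Each posterior becomes the prior for the next update.
After 'pass': P(spam) = 0.25·0.5500 / (0.25·0.5500 + 0.65·0.4500) ≈ 0.3198
After 'pass': P(spam) = 0.25·0.3198 / (0.25·0.3198 + 0.65·0.6802) ≈ 0.1531
After 'flag': P(spam) = 0.75·0.1531 / (0.75·0.1531 + 0.35·0.8469) ≈ 0.2792
After 'pass': P(spam) = 0.25·0.2792 / (0.25·0.2792 + 0.65·0.7208) ≈ 0.1297
After 'flag': P(spam) = 0.75·0.1297 / (0.75·0.1297 + 0.35·0.8703) ≈ 0.2420
After 'pass': P(spam) = 0.25·0.2420 / (0.25·0.2420 + 0.65·0.7580) ≈ 0.1094

0.109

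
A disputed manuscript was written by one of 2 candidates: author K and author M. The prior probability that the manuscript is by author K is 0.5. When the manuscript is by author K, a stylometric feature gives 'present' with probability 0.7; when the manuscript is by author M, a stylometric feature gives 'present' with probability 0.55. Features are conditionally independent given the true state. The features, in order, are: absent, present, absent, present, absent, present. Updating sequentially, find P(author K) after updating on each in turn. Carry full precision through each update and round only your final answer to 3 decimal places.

0.379

After 'absent': P(author K) = 0.3·0.5000 / (0.3·0.5000 + 0.45·0.5000) ≈ 0.4000
After 'present': P(author K) = 0.7·0.4000 / (0.7·0.4000 + 0.55·0.6000) ≈ 0.4590
After 'absent': P(author K) = 0.3·0.4590 / (0.3·0.4590 + 0.45·0.5410) ≈ 0.3613
After 'present': P(author K) = 0.7·0.3613 / (0.7·0.3613 + 0.55·0.6387) ≈ 0.4186
After 'absent': P(author K) = 0.3·0.4186 / (0.3·0.4186 + 0.45·0.5814) ≈ 0.3243
After 'present': P(author K) = 0.7·0.3243 / (0.7·0.3243 + 0.55·0.6757) ≈ 0.3792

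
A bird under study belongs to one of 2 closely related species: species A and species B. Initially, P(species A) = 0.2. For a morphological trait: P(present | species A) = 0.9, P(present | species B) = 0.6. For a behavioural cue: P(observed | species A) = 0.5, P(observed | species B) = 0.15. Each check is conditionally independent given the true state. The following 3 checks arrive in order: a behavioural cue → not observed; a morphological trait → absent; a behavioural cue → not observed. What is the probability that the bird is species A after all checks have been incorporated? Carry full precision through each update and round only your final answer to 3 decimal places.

0.021

After a behavioural cue='not observed': P(species A) = 0.5·0.2000 / (0.5·0.2000 + 0.85·0.8000) ≈ 0.1282
After a morphological trait='absent': P(species A) = 0.1·0.1282 / (0.1·0.1282 + 0.4·0.8718) ≈ 0.0355
After a behavioural cue='not observed': P(species A) = 0.5·0.0355 / (0.5·0.0355 + 0.85·0.9645) ≈ 0.0212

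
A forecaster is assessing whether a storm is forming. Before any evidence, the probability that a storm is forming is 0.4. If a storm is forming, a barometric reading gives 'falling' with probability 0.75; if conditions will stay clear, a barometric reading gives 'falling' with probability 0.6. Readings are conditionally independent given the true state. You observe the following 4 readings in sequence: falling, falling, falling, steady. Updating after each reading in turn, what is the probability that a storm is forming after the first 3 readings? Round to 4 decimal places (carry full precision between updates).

After 'falling': P(storm) = 0.75·0.4000 / (0.75·0.4000 + 0.6·0.6000) ≈ 0.4545
After 'falling': P(storm) = 0.75·0.4545 / (0.75·0.4545 + 0.6·0.5455) ≈ 0.5102
After 'falling': P(storm) = 0.75·0.5102 / (0.75·0.5102 + 0.6·0.4898) ≈ 0.5656

0.5656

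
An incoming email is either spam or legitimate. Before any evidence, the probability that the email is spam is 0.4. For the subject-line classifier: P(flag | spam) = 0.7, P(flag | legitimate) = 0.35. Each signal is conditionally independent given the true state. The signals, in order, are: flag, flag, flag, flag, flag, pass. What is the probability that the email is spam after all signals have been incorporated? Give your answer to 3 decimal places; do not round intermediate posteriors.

After 'flag': P(spam) = 0.7·0.4000 / (0.7·0.4000 + 0.35·0.6000) ≈ 0.5714
After 'flag': P(spam) = 0.7·0.5714 / (0.7·0.5714 + 0.35·0.4286) ≈ 0.7273
After 'flag': P(spam) = 0.7·0.7273 / (0.7·0.7273 + 0.35·0.2727) ≈ 0.8421
After 'flag': P(spam) = 0.7·0.8421 / (0.7·0.8421 + 0.35·0.1579) ≈ 0.9143
After 'flag': P(spam) = 0.7·0.9143 / (0.7·0.9143 + 0.35·0.0857) ≈ 0.9552
After 'pass': P(spam) = 0.3·0.9552 / (0.3·0.9552 + 0.65·0.0448) ≈ 0.9078

0.908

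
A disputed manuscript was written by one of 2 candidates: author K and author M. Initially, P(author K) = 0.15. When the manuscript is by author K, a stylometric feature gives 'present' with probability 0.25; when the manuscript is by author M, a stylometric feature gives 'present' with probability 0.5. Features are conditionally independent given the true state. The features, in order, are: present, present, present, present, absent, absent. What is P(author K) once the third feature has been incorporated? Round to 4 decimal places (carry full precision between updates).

0.0216

After 'present': P(author K) = 0.25·0.1500 / (0.25·0.1500 + 0.5·0.8500) ≈ 0.0811
After 'present': P(author K) = 0.25·0.0811 / (0.25·0.0811 + 0.5·0.9189) ≈ 0.0423
After 'present': P(author K) = 0.25·0.0423 / (0.25·0.0423 + 0.5·0.9577) ≈ 0.0216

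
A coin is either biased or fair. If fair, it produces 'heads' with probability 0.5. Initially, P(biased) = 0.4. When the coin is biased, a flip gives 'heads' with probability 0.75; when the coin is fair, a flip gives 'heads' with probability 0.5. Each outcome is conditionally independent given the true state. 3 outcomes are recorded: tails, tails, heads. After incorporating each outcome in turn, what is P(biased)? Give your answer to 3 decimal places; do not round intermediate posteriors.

Apply Bayes' rule sequentially, carrying P(biased) forward.
After 'tails': P(biased) = 0.25·0.4000 / (0.25·0.4000 + 0.5·0.6000) ≈ 0.2500
After 'tails': P(biased) = 0.25·0.2500 / (0.25·0.2500 + 0.5·0.7500) ≈ 0.1429
After 'heads': P(biased) = 0.75·0.1429 / (0.75·0.1429 + 0.5·0.8571) ≈ 0.2000

0.200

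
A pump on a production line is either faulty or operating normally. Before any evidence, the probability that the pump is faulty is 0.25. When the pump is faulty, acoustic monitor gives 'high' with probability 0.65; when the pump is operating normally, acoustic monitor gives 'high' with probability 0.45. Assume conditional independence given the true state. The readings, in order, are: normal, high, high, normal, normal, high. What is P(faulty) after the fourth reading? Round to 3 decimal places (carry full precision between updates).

After 'normal': P(faulty) = 0.35·0.2500 / (0.35·0.2500 + 0.55·0.7500) ≈ 0.1750
After 'high': P(faulty) = 0.65·0.1750 / (0.65·0.1750 + 0.45·0.8250) ≈ 0.2345
After 'high': P(faulty) = 0.65·0.2345 / (0.65·0.2345 + 0.45·0.7655) ≈ 0.3068
After 'normal': P(faulty) = 0.35·0.3068 / (0.35·0.3068 + 0.55·0.6932) ≈ 0.2197

0.220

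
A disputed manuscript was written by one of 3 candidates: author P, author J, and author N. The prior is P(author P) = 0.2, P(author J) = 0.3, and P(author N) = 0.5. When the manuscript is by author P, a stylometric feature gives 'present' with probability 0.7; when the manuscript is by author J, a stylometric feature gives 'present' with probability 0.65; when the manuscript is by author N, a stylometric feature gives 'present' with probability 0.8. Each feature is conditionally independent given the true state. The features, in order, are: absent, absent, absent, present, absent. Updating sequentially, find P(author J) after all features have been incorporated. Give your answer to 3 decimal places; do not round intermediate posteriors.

0.623

After 'absent': normaliser = 0.3·0.2000 + 0.35·0.3000 + 0.2·0.5000; P(author P) ≈ 0.2264, P(author J) ≈ 0.3962, P(author N) ≈ 0.3774
After 'absent': normaliser = 0.3·0.2264 + 0.35·0.3962 + 0.2·0.3774; P(author P) ≈ 0.2408, P(author J) ≈ 0.4916, P(author N) ≈ 0.2676
After 'absent': normaliser = 0.3·0.2408 + 0.35·0.4916 + 0.2·0.2676; P(author P) ≈ 0.2426, P(author J) ≈ 0.5778, P(author N) ≈ 0.1797
After 'present': normaliser = 0.7·0.2426 + 0.65·0.5778 + 0.8·0.1797; P(author P) ≈ 0.2464, P(author J) ≈ 0.5450, P(author N) ≈ 0.2086
After 'absent': normaliser = 0.3·0.2464 + 0.35·0.5450 + 0.2·0.2086; P(author P) ≈ 0.2413, P(author J) ≈ 0.6226, P(author N) ≈ 0.1362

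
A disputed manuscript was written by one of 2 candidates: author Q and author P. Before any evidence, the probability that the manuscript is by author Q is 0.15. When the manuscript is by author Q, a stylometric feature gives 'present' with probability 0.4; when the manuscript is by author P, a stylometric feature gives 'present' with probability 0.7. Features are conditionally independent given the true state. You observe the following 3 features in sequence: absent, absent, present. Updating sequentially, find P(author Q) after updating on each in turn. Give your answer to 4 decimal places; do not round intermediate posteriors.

After 'absent': P(author Q) = 0.6·0.1500 / (0.6·0.1500 + 0.3·0.8500) ≈ 0.2609
After 'absent': P(author Q) = 0.6·0.2609 / (0.6·0.2609 + 0.3·0.7391) ≈ 0.4138
After 'present': P(author Q) = 0.4·0.4138 / (0.4·0.4138 + 0.7·0.5862) ≈ 0.2874

0.2874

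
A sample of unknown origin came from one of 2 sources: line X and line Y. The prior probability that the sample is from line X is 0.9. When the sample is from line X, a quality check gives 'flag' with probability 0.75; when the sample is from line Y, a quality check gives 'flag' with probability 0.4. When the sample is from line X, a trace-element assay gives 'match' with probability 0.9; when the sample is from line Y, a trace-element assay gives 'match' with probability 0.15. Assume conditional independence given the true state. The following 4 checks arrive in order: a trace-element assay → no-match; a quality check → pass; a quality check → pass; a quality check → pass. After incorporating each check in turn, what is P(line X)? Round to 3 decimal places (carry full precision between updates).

Each posterior becomes the prior for the next update.
After a trace-element assay='no-match': P(line X) = 0.1·0.9000 / (0.1·0.9000 + 0.85·0.1000) ≈ 0.5143
After a quality check='pass': P(line X) = 0.25·0.5143 / (0.25·0.5143 + 0.6·0.4857) ≈ 0.3061
After a quality check='pass': P(line X) = 0.25·0.3061 / (0.25·0.3061 + 0.6·0.6939) ≈ 0.1553
After a quality check='pass': P(line X) = 0.25·0.1553 / (0.25·0.1553 + 0.6·0.8447) ≈ 0.0711

0.071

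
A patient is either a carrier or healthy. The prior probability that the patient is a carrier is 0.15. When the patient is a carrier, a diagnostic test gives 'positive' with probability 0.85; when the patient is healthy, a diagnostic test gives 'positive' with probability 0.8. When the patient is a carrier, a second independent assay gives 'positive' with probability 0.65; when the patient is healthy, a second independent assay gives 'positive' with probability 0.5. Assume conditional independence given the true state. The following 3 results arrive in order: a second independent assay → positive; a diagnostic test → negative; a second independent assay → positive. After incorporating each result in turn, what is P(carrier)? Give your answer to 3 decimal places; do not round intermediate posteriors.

0.183

After a second independent assay='positive': P(carrier) = 0.65·0.1500 / (0.65·0.1500 + 0.5·0.8500) ≈ 0.1866
After a diagnostic test='negative': P(carrier) = 0.15·0.1866 / (0.15·0.1866 + 0.2·0.8134) ≈ 0.1468
After a second independent assay='positive': P(carrier) = 0.65·0.1468 / (0.65·0.1468 + 0.5·0.8532) ≈ 0.1828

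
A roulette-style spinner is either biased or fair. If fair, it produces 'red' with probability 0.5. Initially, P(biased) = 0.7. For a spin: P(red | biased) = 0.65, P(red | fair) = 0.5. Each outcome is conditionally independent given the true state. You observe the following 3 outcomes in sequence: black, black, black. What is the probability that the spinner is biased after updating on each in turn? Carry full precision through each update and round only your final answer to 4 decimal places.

Apply Bayes' rule sequentially, carrying P(biased) forward.
After 'black': P(biased) = 0.35·0.7000 / (0.35·0.7000 + 0.5·0.3000) ≈ 0.6203
After 'black': P(biased) = 0.35·0.6203 / (0.35·0.6203 + 0.5·0.3797) ≈ 0.5334
After 'black': P(biased) = 0.35·0.5334 / (0.35·0.5334 + 0.5·0.4666) ≈ 0.4445

0.4445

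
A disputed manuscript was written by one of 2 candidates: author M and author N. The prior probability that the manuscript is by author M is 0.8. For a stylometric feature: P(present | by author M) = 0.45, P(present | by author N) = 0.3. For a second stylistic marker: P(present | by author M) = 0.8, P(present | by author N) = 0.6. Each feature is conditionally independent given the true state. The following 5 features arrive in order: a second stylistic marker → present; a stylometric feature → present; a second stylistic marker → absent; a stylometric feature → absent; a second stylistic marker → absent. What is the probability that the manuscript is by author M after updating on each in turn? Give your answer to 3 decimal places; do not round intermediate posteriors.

After a second stylistic marker='present': P(author M) = 0.8·0.8000 / (0.8·0.8000 + 0.6·0.2000) ≈ 0.8421
After a stylometric feature='present': P(author M) = 0.45·0.8421 / (0.45·0.8421 + 0.3·0.1579) ≈ 0.8889
After a second stylistic marker='absent': P(author M) = 0.2·0.8889 / (0.2·0.8889 + 0.4·0.1111) ≈ 0.8000
After a stylometric feature='absent': P(author M) = 0.55·0.8000 / (0.55·0.8000 + 0.7·0.2000) ≈ 0.7586
After a second stylistic marker='absent': P(author M) = 0.2·0.7586 / (0.2·0.7586 + 0.4·0.2414) ≈ 0.6111

0.611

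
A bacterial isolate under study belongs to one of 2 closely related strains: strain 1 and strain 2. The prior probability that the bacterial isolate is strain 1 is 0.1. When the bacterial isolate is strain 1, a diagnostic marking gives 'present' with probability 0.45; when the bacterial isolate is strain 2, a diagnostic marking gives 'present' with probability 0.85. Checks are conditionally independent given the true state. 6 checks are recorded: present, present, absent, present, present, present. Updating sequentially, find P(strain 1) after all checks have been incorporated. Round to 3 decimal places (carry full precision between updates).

After 'present': P(strain 1) = 0.45·0.1000 / (0.45·0.1000 + 0.85·0.9000) ≈ 0.0556
After 'present': P(strain 1) = 0.45·0.0556 / (0.45·0.0556 + 0.85·0.9444) ≈ 0.0302
After 'absent': P(strain 1) = 0.55·0.0302 / (0.55·0.0302 + 0.15·0.9698) ≈ 0.1025
After 'present': P(strain 1) = 0.45·0.1025 / (0.45·0.1025 + 0.85·0.8975) ≈ 0.0570
After 'present': P(strain 1) = 0.45·0.0570 / (0.45·0.0570 + 0.85·0.9430) ≈ 0.0310
After 'present': P(strain 1) = 0.45·0.0310 / (0.45·0.0310 + 0.85·0.9690) ≈ 0.0167

0.017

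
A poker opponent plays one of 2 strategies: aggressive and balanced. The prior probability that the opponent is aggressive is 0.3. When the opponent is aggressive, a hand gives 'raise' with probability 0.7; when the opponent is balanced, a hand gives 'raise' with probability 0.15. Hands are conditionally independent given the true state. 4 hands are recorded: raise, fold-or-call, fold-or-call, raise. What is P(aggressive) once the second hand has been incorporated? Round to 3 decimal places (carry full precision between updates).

0.414

After 'raise': P(aggressive) = 0.7·0.3000 / (0.7·0.3000 + 0.15·0.7000) ≈ 0.6667
After 'fold-or-call': P(aggressive) = 0.3·0.6667 / (0.3·0.6667 + 0.85·0.3333) ≈ 0.4138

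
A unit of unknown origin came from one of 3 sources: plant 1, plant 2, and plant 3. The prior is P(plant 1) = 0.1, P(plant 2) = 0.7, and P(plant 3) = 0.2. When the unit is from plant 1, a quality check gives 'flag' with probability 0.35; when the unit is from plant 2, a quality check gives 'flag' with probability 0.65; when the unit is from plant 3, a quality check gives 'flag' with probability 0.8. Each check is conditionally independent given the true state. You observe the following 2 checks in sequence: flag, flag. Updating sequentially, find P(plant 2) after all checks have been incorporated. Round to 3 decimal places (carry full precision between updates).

0.678

After 'flag': normaliser = 0.35·0.1000 + 0.65·0.7000 + 0.8·0.2000; P(plant 1) ≈ 0.0538, P(plant 2) ≈ 0.7000, P(plant 3) ≈ 0.2462
After 'flag': normaliser = 0.35·0.0538 + 0.65·0.7000 + 0.8·0.2462; P(plant 1) ≈ 0.0281, P(plant 2) ≈ 0.6783, P(plant 3) ≈ 0.2936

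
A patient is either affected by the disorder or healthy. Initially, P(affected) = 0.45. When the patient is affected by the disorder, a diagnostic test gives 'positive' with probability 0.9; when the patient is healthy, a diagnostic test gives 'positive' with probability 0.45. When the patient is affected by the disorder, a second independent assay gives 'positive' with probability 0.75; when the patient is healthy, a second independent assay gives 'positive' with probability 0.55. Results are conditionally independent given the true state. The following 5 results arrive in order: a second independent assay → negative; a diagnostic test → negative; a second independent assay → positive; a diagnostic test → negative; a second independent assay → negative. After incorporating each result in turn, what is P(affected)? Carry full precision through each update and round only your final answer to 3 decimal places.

0.011

Each posterior becomes the prior for the next update.
After a second independent assay='negative': P(affected) = 0.25·0.4500 / (0.25·0.4500 + 0.45·0.5500) ≈ 0.3125
After a diagnostic test='negative': P(affected) = 0.1·0.3125 / (0.1·0.3125 + 0.55·0.6875) ≈ 0.0763
After a second independent assay='positive': P(affected) = 0.75·0.0763 / (0.75·0.0763 + 0.55·0.9237) ≈ 0.1013
After a diagnostic test='negative': P(affected) = 0.1·0.1013 / (0.1·0.1013 + 0.55·0.8987) ≈ 0.0201
After a second independent assay='negative': P(affected) = 0.25·0.0201 / (0.25·0.0201 + 0.45·0.9799) ≈ 0.0113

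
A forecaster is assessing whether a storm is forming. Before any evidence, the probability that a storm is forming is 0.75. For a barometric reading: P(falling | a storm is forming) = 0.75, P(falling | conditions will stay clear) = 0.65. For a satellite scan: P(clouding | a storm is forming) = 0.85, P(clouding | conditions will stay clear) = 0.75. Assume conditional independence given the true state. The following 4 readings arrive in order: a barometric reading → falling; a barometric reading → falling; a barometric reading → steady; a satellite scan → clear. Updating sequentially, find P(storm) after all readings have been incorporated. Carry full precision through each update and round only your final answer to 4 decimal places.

After a barometric reading='falling': P(storm) = 0.75·0.7500 / (0.75·0.7500 + 0.65·0.2500) ≈ 0.7759
After a barometric reading='falling': P(storm) = 0.75·0.7759 / (0.75·0.7759 + 0.65·0.2241) ≈ 0.7998
After a barometric reading='steady': P(storm) = 0.25·0.7998 / (0.25·0.7998 + 0.35·0.2002) ≈ 0.7405
After a satellite scan='clear': P(storm) = 0.15·0.7405 / (0.15·0.7405 + 0.25·0.2595) ≈ 0.6312

0.6312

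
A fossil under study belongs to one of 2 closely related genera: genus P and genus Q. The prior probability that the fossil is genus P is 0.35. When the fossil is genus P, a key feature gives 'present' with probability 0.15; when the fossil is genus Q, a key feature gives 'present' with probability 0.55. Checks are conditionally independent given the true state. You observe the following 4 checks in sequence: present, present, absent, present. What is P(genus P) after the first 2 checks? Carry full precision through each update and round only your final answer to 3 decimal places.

0.039

Each posterior becomes the prior for the next update.
After 'present': P(genus P) = 0.15·0.3500 / (0.15·0.3500 + 0.55·0.6500) ≈ 0.1280
After 'present': P(genus P) = 0.15·0.1280 / (0.15·0.1280 + 0.55·0.8720) ≈ 0.0385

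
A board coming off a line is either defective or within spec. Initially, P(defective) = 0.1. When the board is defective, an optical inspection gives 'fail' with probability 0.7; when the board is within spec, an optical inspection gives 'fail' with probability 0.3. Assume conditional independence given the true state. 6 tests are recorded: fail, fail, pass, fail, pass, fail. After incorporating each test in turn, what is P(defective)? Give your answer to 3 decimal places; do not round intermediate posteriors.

0.377

Apply Bayes' rule sequentially, carrying P(defective) forward.
After 'fail': P(defective) = 0.7·0.1000 / (0.7·0.1000 + 0.3·0.9000) ≈ 0.2059
After 'fail': P(defective) = 0.7·0.2059 / (0.7·0.2059 + 0.3·0.7941) ≈ 0.3769
After 'pass': P(defective) = 0.3·0.3769 / (0.3·0.3769 + 0.7·0.6231) ≈ 0.2059
After 'fail': P(defective) = 0.7·0.2059 / (0.7·0.2059 + 0.3·0.7941) ≈ 0.3769
After 'pass': P(defective) = 0.3·0.3769 / (0.3·0.3769 + 0.7·0.6231) ≈ 0.2059
After 'fail': P(defective) = 0.7·0.2059 / (0.7·0.2059 + 0.3·0.7941) ≈ 0.3769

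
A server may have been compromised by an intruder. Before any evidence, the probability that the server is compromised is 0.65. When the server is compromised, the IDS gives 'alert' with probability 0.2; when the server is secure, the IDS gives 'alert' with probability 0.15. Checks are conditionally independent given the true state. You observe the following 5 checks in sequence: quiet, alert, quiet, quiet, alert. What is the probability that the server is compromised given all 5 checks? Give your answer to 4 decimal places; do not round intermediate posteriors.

After 'quiet': P(compromised) = 0.8·0.6500 / (0.8·0.6500 + 0.85·0.3500) ≈ 0.6361
After 'alert': P(compromised) = 0.2·0.6361 / (0.2·0.6361 + 0.15·0.3639) ≈ 0.6997
After 'quiet': P(compromised) = 0.8·0.6997 / (0.8·0.6997 + 0.85·0.3003) ≈ 0.6869
After 'quiet': P(compromised) = 0.8·0.6869 / (0.8·0.6869 + 0.85·0.3131) ≈ 0.6737
After 'alert': P(compromised) = 0.2·0.6737 / (0.2·0.6737 + 0.15·0.3263) ≈ 0.7335

0.7335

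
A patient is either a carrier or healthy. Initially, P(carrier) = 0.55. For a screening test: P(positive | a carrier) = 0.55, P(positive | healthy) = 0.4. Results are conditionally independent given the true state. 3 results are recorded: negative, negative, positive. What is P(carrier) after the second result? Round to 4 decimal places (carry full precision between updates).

After 'negative': P(carrier) = 0.45·0.5500 / (0.45·0.5500 + 0.6·0.4500) ≈ 0.4783
After 'negative': P(carrier) = 0.45·0.4783 / (0.45·0.4783 + 0.6·0.5217) ≈ 0.4074

0.4074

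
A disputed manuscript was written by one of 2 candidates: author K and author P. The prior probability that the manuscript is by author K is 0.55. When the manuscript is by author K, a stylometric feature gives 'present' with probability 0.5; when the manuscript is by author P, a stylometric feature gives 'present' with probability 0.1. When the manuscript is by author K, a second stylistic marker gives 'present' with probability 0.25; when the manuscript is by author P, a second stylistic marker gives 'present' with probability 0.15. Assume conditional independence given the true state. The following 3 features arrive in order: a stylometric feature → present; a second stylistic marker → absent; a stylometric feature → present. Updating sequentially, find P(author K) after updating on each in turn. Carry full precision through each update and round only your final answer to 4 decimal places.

After a stylometric feature='present': P(author K) = 0.5·0.5500 / (0.5·0.5500 + 0.1·0.4500) ≈ 0.8594
After a second stylistic marker='absent': P(author K) = 0.75·0.8594 / (0.75·0.8594 + 0.85·0.1406) ≈ 0.8436
After a stylometric feature='present': P(author K) = 0.5·0.8436 / (0.5·0.8436 + 0.1·0.1564) ≈ 0.9642

0.9642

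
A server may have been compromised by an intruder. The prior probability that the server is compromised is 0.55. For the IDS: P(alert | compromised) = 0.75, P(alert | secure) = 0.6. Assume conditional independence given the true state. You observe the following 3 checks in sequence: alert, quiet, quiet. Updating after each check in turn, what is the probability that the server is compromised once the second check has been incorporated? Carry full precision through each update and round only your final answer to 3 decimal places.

0.488

Each posterior becomes the prior for the next update.
After 'alert': P(compromised) = 0.75·0.5500 / (0.75·0.5500 + 0.6·0.4500) ≈ 0.6044
After 'quiet': P(compromised) = 0.25·0.6044 / (0.25·0.6044 + 0.4·0.3956) ≈ 0.4885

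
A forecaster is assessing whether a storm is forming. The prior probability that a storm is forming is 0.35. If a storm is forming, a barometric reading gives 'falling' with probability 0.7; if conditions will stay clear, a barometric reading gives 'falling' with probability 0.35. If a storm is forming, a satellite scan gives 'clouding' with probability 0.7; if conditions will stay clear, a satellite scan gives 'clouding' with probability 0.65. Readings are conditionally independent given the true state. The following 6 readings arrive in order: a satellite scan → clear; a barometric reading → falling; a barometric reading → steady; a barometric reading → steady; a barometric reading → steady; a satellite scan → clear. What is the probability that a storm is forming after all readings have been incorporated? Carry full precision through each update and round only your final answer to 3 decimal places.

0.072

After a satellite scan='clear': P(storm) = 0.3·0.3500 / (0.3·0.3500 + 0.35·0.6500) ≈ 0.3158
After a barometric reading='falling': P(storm) = 0.7·0.3158 / (0.7·0.3158 + 0.35·0.6842) ≈ 0.4800
After a barometric reading='steady': P(storm) = 0.3·0.4800 / (0.3·0.4800 + 0.65·0.5200) ≈ 0.2988
After a barometric reading='steady': P(storm) = 0.3·0.2988 / (0.3·0.2988 + 0.65·0.7012) ≈ 0.1643
After a barometric reading='steady': P(storm) = 0.3·0.1643 / (0.3·0.1643 + 0.65·0.8357) ≈ 0.0832
After a satellite scan='clear': P(storm) = 0.3·0.0832 / (0.3·0.0832 + 0.35·0.9168) ≈ 0.0722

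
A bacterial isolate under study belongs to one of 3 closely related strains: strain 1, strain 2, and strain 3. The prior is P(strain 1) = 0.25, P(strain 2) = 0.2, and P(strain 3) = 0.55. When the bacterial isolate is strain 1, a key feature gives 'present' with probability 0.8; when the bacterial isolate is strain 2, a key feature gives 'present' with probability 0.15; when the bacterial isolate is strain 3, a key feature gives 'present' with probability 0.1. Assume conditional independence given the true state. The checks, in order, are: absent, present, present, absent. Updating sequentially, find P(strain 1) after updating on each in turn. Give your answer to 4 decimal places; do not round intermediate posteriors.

After 'absent': normaliser = 0.2·0.2500 + 0.85·0.2000 + 0.9·0.5500; P(strain 1) ≈ 0.0699, P(strain 2) ≈ 0.2378, P(strain 3) ≈ 0.6923
After 'present': normaliser = 0.8·0.0699 + 0.15·0.2378 + 0.1·0.6923; P(strain 1) ≈ 0.3478, P(strain 2) ≈ 0.2217, P(strain 3) ≈ 0.4304
After 'present': normaliser = 0.8·0.3478 + 0.15·0.2217 + 0.1·0.4304; P(strain 1) ≈ 0.7848, P(strain 2) ≈ 0.0938, P(strain 3) ≈ 0.1214
After 'absent': normaliser = 0.2·0.7848 + 0.85·0.0938 + 0.9·0.1214; P(strain 1) ≈ 0.4537, P(strain 2) ≈ 0.2305, P(strain 3) ≈ 0.3158

0.4537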